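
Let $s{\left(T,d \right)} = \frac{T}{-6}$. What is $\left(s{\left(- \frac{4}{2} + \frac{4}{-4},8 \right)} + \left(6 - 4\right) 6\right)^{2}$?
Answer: $\frac{625}{4} \approx 156.25$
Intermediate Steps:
$s{\left(T,d \right)} = - \frac{T}{6}$ ($s{\left(T,d \right)} = T \left(- \frac{1}{6}\right) = - \frac{T}{6}$)
$\left(s{\left(- \frac{4}{2} + \frac{4}{-4},8 \right)} + \left(6 - 4\right) 6\right)^{2} = \left(- \frac{- \frac{4}{2} + \frac{4}{-4}}{6} + \left(6 - 4\right) 6\right)^{2} = \left(- \frac{\left(-4\right) \frac{1}{2} + 4 \left(- \frac{1}{4}\right)}{6} + 2 \cdot 6\right)^{2} = \left(- \frac{-2 - 1}{6} + 12\right)^{2} = \left(\left(- \frac{1}{6}\right) \left(-3\right) + 12\right)^{2} = \left(\frac{1}{2} + 12\right)^{2} = \left(\frac{25}{2}\right)^{2} = \frac{625}{4}$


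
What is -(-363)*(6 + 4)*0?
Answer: 0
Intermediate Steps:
-(-363)*(6 + 4)*0 = -(-363)*10*0 = -(-363)*0 = -1*0 = 0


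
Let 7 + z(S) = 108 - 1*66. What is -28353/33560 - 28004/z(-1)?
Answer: -188161319/234920 ≈ -800.96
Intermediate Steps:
z(S) = 35 (z(S) = -7 + (108 - 1*66) = -7 + (108 - 66) = -7 + 42 = 35)
-28353/33560 - 28004/z(-1) = -28353/33560 - 28004/35 = -188161319/234920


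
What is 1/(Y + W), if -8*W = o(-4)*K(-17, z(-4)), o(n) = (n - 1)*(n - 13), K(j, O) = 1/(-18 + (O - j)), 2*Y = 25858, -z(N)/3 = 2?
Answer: 56/724109 ≈ 7.7336e-5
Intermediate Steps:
z(N) = -6 (z(N) = -3*2 = -6)
Y = 12929 (Y = (½)*25858 = 12929)
K(j, O) = 1/(-18 + O - j)
o(n) = (-1 + n)*(-13 + n)
W = 85/56 (W = -(13 + (-4)² - 14*(-4))*(-1/(18 - 17 - 1*(-6)))/8 = -(13 + 16 + 56)*(-1/(18 - 17 + 6))/8 = -85*(-1/7)/8 = -85*(-1*⅐)/8 = -85*(-1)/(8*7) = -⅛*(-85/7) = 85/56 ≈ 1.5179)
1/(Y + W) = 1/(12929 + 85/56) = 1/(724109/56) = 56/724109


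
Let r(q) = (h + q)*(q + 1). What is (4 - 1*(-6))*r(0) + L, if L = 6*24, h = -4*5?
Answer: -56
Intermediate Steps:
h = -20
r(q) = (1 + q)*(-20 + q) (r(q) = (-20 + q)*(q + 1) = (-20 + q)*(1 + q) = (1 + q)*(-20 + q))
L = 144
(4 - 1*(-6))*r(0) + L = (4 - 1*(-6))*(-20 + 0**2 - 19*0) + 144 = (4 + 6)*(-20 + 0 + 0) + 144 = 10*(-20) + 144 = -200 + 144 = -56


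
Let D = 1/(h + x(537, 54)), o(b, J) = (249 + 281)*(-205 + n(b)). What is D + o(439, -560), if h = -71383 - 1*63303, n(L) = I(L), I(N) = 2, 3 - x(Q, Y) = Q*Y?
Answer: -17610438791/163681 ≈ -1.0759e+5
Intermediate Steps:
x(Q, Y) = 3 - Q*Y
n(L) = 2
h = -134686 (h = -71383 - 63303 = -134686)
o(b, J) = -107590 (o(b, J) = (249 + 281)*(-205 + 2) = 530*(-203) = -107590)
D = -1/163681 (D = 1/(-134686 + (3 - 1*537*54)) = 1/(-134686 + (3 - 28998)) = 1/(-134686 - 28995) = 1/(-163681) = -1/163681 ≈ -6.1094e-6)
D + o(439, -560) = -1/163681 - 107590 = -17610438791/163681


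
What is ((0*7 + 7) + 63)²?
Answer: 4900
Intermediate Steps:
((0*7 + 7) + 63)² = ((0 + 7) + 63)² = (7 + 63)² = 70² = 4900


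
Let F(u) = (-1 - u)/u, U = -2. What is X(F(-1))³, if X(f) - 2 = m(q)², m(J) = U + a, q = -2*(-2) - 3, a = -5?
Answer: 132651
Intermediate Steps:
q = 1 (q = 4 - 3 = 1)
m(J) = -7 (m(J) = -2 - 5 = -7)
F(u) = (-1 - u)/u
X(f) = 51 (X(f) = 2 + (-7)² = 2 + 49 = 51)
X(F(-1))³ = 51³ = 132651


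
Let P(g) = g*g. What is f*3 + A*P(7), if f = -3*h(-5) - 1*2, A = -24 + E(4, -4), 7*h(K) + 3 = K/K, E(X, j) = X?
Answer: -6884/7 ≈ -983.43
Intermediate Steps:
P(g) = g**2
h(K) = -2/7 (h(K) = -3/7 + (K/K)/7 = -3/7 + (1/7)*1 = -3/7 + 1/7 = -2/7)
A = -20 (A = -24 + 4 = -20)
f = -8/7 (f = -3*(-2/7) - 1*2 = 6/7 - 2 = -8/7 ≈ -1.1429)
f*3 + A*P(7) = -8/7*3 - 20*7**2 = -24/7 - 20*49 = -24/7 - 980 = -6884/7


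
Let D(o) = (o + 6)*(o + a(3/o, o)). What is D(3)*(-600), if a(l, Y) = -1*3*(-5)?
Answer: -97200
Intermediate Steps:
a(l, Y) = 15 (a(l, Y) = -3*(-5) = 15)
D(o) = (6 + o)*(15 + o) (D(o) = (o + 6)*(o + 15) = (6 + o)*(15 + o))
D(3)*(-600) = (90 + 3² + 21*3)*(-600) = (90 + 9 + 63)*(-600) = 162*(-600) = -97200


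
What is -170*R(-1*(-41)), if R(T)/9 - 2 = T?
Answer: -65790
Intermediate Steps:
R(T) = 18 + 9*T
-170*R(-1*(-41)) = -170*(18 + 9*(-1*(-41))) = -170*(18 + 9*41) = -170*(18 + 369) = -170*387 = -65790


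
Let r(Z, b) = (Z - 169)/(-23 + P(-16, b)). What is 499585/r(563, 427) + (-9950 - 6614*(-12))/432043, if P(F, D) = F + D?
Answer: 41873400893416/85112471 ≈ 4.9198e+5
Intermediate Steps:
P(F, D) = D + F
r(Z, b) = (-169 + Z)/(-39 + b) (r(Z, b) = (Z - 169)/(-23 + (b - 16)) = (-169 + Z)/(-23 + (-16 + b)) = (-169 + Z)/(-39 + b))
499585/r(563, 427) + (-9950 - 6614*(-12))/432043 = 499585/(((-169 + 563)/(-39 + 427))) + (-9950 - 6614*(-12))/432043 = 499585/((394/388)) + (-9950 + 79368)*(1/432043) = 499585/(((1/388)*394)) + 69418*(1/432043) = 499585/(197/194) + 69418/432043 = 499585*(194/197) + 69418/432043 = 96919490/197 + 69418/432043 = 41873400893416/85112471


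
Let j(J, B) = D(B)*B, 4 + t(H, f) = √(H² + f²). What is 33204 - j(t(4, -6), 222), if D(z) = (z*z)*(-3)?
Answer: 32856348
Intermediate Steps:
D(z) = -3*z² (D(z) = z²*(-3) = -3*z²)
t(H, f) = -4 + √(H² + f²)
j(J, B) = -3*B³ (j(J, B) = (-3*B²)*B = -3*B³)
33204 - j(t(4, -6), 222) = 33204 - (-3)*222³ = 33204 - (-3)*10941048 = 33204 - 1*(-32823144) = 33204 + 32823144 = 32856348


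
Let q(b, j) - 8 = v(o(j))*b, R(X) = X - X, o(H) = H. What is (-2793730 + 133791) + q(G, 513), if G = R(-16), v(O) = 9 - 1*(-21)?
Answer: -2659931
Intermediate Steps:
v(O) = 30 (v(O) = 9 + 21 = 30)
R(X) = 0
G = 0
q(b, j) = 8 + 30*b
(-2793730 + 133791) + q(G, 513) = (-2793730 + 133791) + (8 + 30*0) = -2659939 + (8 + 0) = -2659939 + 8 = -2659931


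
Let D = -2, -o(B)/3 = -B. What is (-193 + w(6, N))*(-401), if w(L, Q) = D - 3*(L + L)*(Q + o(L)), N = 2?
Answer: 366915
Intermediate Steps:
o(B) = 3*B (o(B) = -(-3)*B = 3*B)
w(L, Q) = -2 - 6*L*(Q + 3*L) (w(L, Q) = -2 - 3*(L + L)*(Q + 3*L) = -2 - 3*2*L*(Q + 3*L) = -2 - 6*L*(Q + 3*L))
(-193 + w(6, N))*(-401) = (-193 + (-2 - 18*6² - 6*6*2))*(-401) = (-193 + (-2 - 18*36 - 72))*(-401) = (-193 + (-2 - 648 - 72))*(-401) = (-193 - 722)*(-401) = -915*(-401) = 366915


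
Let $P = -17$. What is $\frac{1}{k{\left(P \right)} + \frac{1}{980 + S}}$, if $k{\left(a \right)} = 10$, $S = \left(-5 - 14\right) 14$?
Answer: $\frac{714}{7141} \approx 0.099986$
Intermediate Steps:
$S = -266$ ($S = \left(-19\right) 14 = -266$)
$\frac{1}{k{\left(P \right)} + \frac{1}{980 + S}} = \frac{1}{10 + \frac{1}{980 - 266}} = \frac{1}{10 + \frac{1}{714}} = \frac{1}{\frac{7141}{714}} = \frac{714}{7141}$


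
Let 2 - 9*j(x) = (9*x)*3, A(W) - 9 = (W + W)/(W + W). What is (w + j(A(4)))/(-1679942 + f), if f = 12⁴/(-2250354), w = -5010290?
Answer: 8456244864901/2835348165153 ≈ 2.9824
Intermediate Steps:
A(W) = 10 (A(W) = 9 + (W + W)/(W + W) = 9 + (2*W)/((2*W)) = 9 + (2*W)*(1/(2*W)) = 9 + 1 = 10)
f = -3456/375059 (f = 20736*(-1/2250354) = -3456/375059 ≈ -0.0092146)
j(x) = 2/9 - 3*x (j(x) = 2/9 - 9*x*3/9 = 2/9 - 3*x)
(w + j(A(4)))/(-1679942 + f) = (-5010290 + (2/9 - 3*10))/(-1679942 - 3456/375059) = (-5010290 + (2/9 - 30))/(-630077370034/375059) = (-5010290 - 268/9)*(-375059/630077370034) = -45092878/9*(-375059/630077370034) = 8456244864901/2835348165153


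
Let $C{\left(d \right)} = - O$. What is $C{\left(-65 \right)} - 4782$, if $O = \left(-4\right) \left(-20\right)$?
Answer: $-4862$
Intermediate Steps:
$O = 80$
$C{\left(d \right)} = -80$ ($C{\left(d \right)} = \left(-1\right) 80 = -80$)
$C{\left(-65 \right)} - 4782 = -80 - 4782 = -4862$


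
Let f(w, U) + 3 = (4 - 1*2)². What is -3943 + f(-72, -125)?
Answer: -3942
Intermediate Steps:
f(w, U) = 1 (f(w, U) = -3 + (4 - 1*2)² = -3 + (4 - 2)² = -3 + 2² = -3 + 4 = 1)
-3943 + f(-72, -125) = -3943 + 1 = -3942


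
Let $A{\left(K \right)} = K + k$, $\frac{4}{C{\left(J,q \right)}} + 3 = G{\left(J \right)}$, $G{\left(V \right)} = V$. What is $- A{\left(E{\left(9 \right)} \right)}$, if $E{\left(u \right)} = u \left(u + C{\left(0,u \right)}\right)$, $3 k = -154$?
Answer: $- \frac{53}{3} \approx -17.667$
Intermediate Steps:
$k = - \frac{154}{3}$ ($k = \frac{1}{3} \left(-154\right) = - \frac{154}{3} \approx -51.333$)
$C{\left(J,q \right)} = \frac{4}{-3 + J}$
$E{\left(u \right)} = u \left(- \frac{4}{3} + u\right)$ ($E{\left(u \right)} = u \left(u + \frac{4}{-3 + 0}\right) = u \left(u + \frac{4}{-3}\right) = u \left(u + 4 \left(- \frac{1}{3}\right)\right) = u \left(u - \frac{4}{3}\right) = u \left(- \frac{4}{3} + u\right)$)
$A{\left(K \right)} = - \frac{154}{3} + K$ ($A{\left(K \right)} = K - \frac{154}{3} = - \frac{154}{3} + K$)
$- A{\left(E{\left(9 \right)} \right)} = - (- \frac{154}{3} + \frac{1}{3} \cdot 9 \left(-4 + 3 \cdot 9\right)) = - (- \frac{154}{3} + \frac{1}{3} \cdot 9 \left(-4 + 27\right)) = - (- \frac{154}{3} + \frac{1}{3} \cdot 9 \cdot 23) = - (- \frac{154}{3} + 69) = \left(-1\right) \frac{53}{3} = - \frac{53}{3}$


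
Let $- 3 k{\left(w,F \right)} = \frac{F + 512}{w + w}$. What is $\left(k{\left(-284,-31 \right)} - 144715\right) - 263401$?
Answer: $- \frac{695429183}{1704} \approx -4.0812 \cdot 10^{5}$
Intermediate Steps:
$k{\left(w,F \right)} = - \frac{512 + F}{6 w}$ ($k{\left(w,F \right)} = - \frac{\left(F + 512\right) \frac{1}{w + w}}{3} = - \frac{\left(512 + F\right) \frac{1}{2 w}}{3} = - \frac{\frac{1}{2} \frac{1}{w} \left(512 + F\right)}{3} = - \frac{512 + F}{6 w}$)
$\left(k{\left(-284,-31 \right)} - 144715\right) - 263401 = \left(\frac{-512 - -31}{6 \left(-284\right)} - 144715\right) - 263401 = \left(\frac{1}{6} \left(- \frac{1}{284}\right) \left(-512 + 31\right) - 144715\right) - 263401 = \left(\frac{1}{6} \left(- \frac{1}{284}\right) \left(-481\right) - 144715\right) - 263401 = \left(\frac{481}{1704} - 144715\right) - 263401 = - \frac{246593879}{1704} - 263401 = - \frac{695429183}{1704}$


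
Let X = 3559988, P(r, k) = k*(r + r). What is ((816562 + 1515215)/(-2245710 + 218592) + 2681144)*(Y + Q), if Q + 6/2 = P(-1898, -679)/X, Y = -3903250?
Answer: -3146754758020451570063675/300688156441 ≈ -1.0465e+13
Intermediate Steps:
P(r, k) = 2*k*r (P(r, k) = k*(2*r) = 2*k*r)
Q = -2025620/889997 (Q = -3 + (2*(-679)*(-1898))/3559988 = -3 + 2577484*(1/3559988) = -3 + 644371/889997 = -2025620/889997 ≈ -2.2760)
((816562 + 1515215)/(-2245710 + 218592) + 2681144)*(Y + Q) = ((816562 + 1515215)/(-2245710 + 218592) + 2681144)*(-3903250 - 2025620/889997) = (2331777/(-2027118) + 2681144)*(-3473882815870/889997) = (2331777*(-1/2027118) + 2681144)*(-3473882815870/889997) = (-777259/675706 + 2681144)*(-3473882815870/889997) = (1811664310405/675706)*(-3473882815870/889997) = -3146754758020451570063675/300688156441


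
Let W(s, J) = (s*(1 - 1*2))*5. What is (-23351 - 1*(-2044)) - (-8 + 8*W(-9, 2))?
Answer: -21659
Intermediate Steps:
W(s, J) = -5*s (W(s, J) = (s*(1 - 2))*5 = (s*(-1))*5 = -s*5 = -5*s)
(-23351 - 1*(-2044)) - (-8 + 8*W(-9, 2)) = (-23351 - 1*(-2044)) - (-8 + 8*(-5*(-9))) = (-23351 + 2044) - (-8 + 8*45) = -21307 - (-8 + 360) = -21307 - 1*352 = -21307 - 352 = -21659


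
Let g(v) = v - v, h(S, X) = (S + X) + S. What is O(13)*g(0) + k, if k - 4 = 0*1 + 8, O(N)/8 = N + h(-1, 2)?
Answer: 12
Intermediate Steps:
h(S, X) = X + 2*S
O(N) = 8*N (O(N) = 8*(N + (2 + 2*(-1))) = 8*(N + (2 - 2)) = 8*(N + 0) = 8*N)
g(v) = 0
k = 12 (k = 4 + (0*1 + 8) = 4 + (0 + 8) = 4 + 8 = 12)
O(13)*g(0) + k = (8*13)*0 + 12 = 104*0 + 12 = 0 + 12 = 12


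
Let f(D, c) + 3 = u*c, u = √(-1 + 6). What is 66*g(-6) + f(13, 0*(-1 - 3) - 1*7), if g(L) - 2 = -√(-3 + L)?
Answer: 129 - 198*I - 7*√5 ≈ 113.35 - 198.0*I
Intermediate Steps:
u = √5 ≈ 2.2361
g(L) = 2 - √(-3 + L)
f(D, c) = -3 + c*√5 (f(D, c) = -3 + √5*c = -3 + c*√5)
66*g(-6) + f(13, 0*(-1 - 3) - 1*7) = 66*(2 - √(-3 - 6)) + (-3 + (0*(-1 - 3) - 1*7)*√5) = 66*(2 - √(-9)) + (-3 + (0*(-4) - 7)*√5) = 66*(2 - 3*I) + (-3 + (0 - 7)*√5) = 66*(2 - 3*I) + (-3 - 7*√5) = (132 - 198*I) + (-3 - 7*√5) = 129 - 198*I - 7*√5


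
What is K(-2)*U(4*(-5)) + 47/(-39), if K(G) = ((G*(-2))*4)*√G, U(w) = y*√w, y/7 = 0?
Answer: -47/39 ≈ -1.2051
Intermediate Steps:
y = 0 (y = 7*0 = 0)
U(w) = 0 (U(w) = 0*√w = 0)
K(G) = -8*G^(3/2) (K(G) = (-2*G*4)*√G = (-8*G)*√G = -8*G^(3/2))
K(-2)*U(4*(-5)) + 47/(-39) = -(-16)*I*√2*0 + 47/(-39) = -(-16)*I*√2*0 + 47*(-1/39) = (16*I*√2)*0 - 47/39 = 0 - 47/39 = -47/39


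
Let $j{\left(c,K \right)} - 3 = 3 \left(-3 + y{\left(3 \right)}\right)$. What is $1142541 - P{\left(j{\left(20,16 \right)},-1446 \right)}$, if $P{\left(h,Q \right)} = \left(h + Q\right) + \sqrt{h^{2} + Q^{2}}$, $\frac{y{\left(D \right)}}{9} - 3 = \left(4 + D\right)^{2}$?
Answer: $1142589 - 6 \sqrt{112370} \approx 1.1406 \cdot 10^{6}$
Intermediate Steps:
$y{\left(D \right)} = 27 + 9 \left(4 + D\right)^{2}$
$j{\left(c,K \right)} = 1398$ ($j{\left(c,K \right)} = 3 + 3 \left(-3 + \left(27 + 9 \left(4 + 3\right)^{2}\right)\right) = 3 + 3 \left(-3 + \left(27 + 9 \cdot 7^{2}\right)\right) = 3 + 3 \left(-3 + \left(27 + 9 \cdot 49\right)\right) = 3 + 3 \left(-3 + \left(27 + 441\right)\right) = 3 + 3 \left(-3 + 468\right) = 3 + 3 \cdot 465 = 3 + 1395 = 1398$)
$P{\left(h,Q \right)} = Q + h + \sqrt{Q^{2} + h^{2}}$ ($P{\left(h,Q \right)} = \left(Q + h\right) + \sqrt{Q^{2} + h^{2}} = Q + h + \sqrt{Q^{2} + h^{2}}$)
$1142541 - P{\left(j{\left(20,16 \right)},-1446 \right)} = 1142541 - \left(-1446 + 1398 + \sqrt{\left(-1446\right)^{2} + 1398^{2}}\right) = 1142541 - \left(-1446 + 1398 + \sqrt{2090916 + 1954404}\right) = 1142541 - \left(-1446 + 1398 + \sqrt{4045320}\right) = 1142541 - \left(-1446 + 1398 + 6 \sqrt{112370}\right) = 1142541 - \left(-48 + 6 \sqrt{112370}\right) = 1142541 + \left(48 - 6 \sqrt{112370}\right) = 1142589 - 6 \sqrt{112370}$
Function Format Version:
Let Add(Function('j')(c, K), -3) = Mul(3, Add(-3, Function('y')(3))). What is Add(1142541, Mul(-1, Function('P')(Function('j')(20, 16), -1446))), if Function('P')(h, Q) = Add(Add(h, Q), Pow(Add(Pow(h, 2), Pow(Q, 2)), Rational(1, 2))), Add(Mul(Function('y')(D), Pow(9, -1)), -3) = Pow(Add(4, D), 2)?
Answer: Add(1142589, Mul(-6, Pow(112370, Rational(1, 2)))) ≈ 1.1406e+6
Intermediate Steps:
Function('y')(D) = Add(27, Mul(9, Pow(Add(4, D), 2)))
Function('j')(c, K) = 1398 (Function('j')(c, K) = Add(3, Mul(3, Add(-3, Add(27, Mul(9, Pow(Add(4, 3), 2)))))) = Add(3, Mul(3, Add(-3, Add(27, Mul(9, Pow(7, 2)))))) = Add(3, Mul(3, Add(-3, Add(27, Mul(9, 49))))) = Add(3, Mul(3, Add(-3, Add(27, 441)))) = Add(3, Mul(3, Add(-3, 468))) = Add(3, Mul(3, 465)) = Add(3, 1395) = 1398)
Function('P')(h, Q) = Add(Q, h, Pow(Add(Pow(Q, 2), Pow(h, 2)), Rational(1, 2))) (Function('P')(h, Q) = Add(Add(Q, h), Pow(Add(Pow(Q, 2), Pow(h, 2)), Rational(1, 2))) = Add(Q, h, Pow(Add(Pow(Q, 2), Pow(h, 2)), Rational(1, 2))))
Add(1142541, Mul(-1, Function('P')(Function('j')(20, 16), -1446))) = Add(1142541, Mul(-1, Add(-1446, 1398, Pow(Add(Pow(-1446, 2), Pow(1398, 2)), Rational(1, 2))))) = Add(1142541, Mul(-1, Add(-1446, 1398, Pow(Add(2090916, 1954404), Rational(1, 2))))) = Add(1142541, Mul(-1, Add(-1446, 1398, Pow(4045320, Rational(1, 2))))) = Add(1142541, Mul(-1, Add(-1446, 1398, Mul(6, Pow(112370, Rational(1, 2)))))) = Add(1142541, Mul(-1, Add(-48, Mul(6, Pow(112370, Rational(1, 2)))))) = Add(1142541, Add(48, Mul(-6, Pow(112370, Rational(1, 2))))) = Add(1142589, Mul(-6, Pow(112370, Rational(1, 2))))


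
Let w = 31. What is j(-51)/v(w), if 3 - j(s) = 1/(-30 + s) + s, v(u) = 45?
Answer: 875/729 ≈ 1.2003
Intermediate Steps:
j(s) = 3 - s - 1/(-30 + s) (j(s) = 3 - (1/(-30 + s) + s) = 3 - (s + 1/(-30 + s)) = 3 + (-s - 1/(-30 + s)) = 3 - s - 1/(-30 + s))
j(-51)/v(w) = ((-91 - 1*(-51)² + 33*(-51))/(-30 - 51))/45 = ((-91 - 1*2601 - 1683)/(-81))*(1/45) = -(-91 - 2601 - 1683)/81*(1/45) = -1/81*(-4375)*(1/45) = (4375/81)*(1/45) = 875/729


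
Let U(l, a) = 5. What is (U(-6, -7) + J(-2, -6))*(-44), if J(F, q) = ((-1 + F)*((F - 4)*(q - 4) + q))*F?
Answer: -14476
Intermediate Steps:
J(F, q) = F*(-1 + F)*(q + (-4 + F)*(-4 + q)) (J(F, q) = ((-1 + F)*((-4 + F)*(-4 + q) + q))*F = ((-1 + F)*(q + (-4 + F)*(-4 + q)))*F = F*(-1 + F)*(q + (-4 + F)*(-4 + q)))
(U(-6, -7) + J(-2, -6))*(-44) = (5 - 2*(-16 - 4*(-2)**2 + 3*(-6) + 20*(-2) - 6*(-2)**2 - 4*(-2)*(-6)))*(-44) = (5 - 2*(-16 - 4*4 - 18 - 40 - 6*4 - 48))*(-44) = (5 - 2*(-16 - 16 - 18 - 40 - 24 - 48))*(-44) = (5 - 2*(-162))*(-44) = (5 + 324)*(-44) = 329*(-44) = -14476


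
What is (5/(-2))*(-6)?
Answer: 15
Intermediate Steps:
(5/(-2))*(-6) = -½*5*(-6) = -5/2*(-6) = 15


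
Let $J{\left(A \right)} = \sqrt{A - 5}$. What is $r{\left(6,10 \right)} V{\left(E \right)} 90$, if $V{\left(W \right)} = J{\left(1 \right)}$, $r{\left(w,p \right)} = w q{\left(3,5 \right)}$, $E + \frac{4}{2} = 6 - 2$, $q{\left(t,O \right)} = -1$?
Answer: $- 1080 i \approx - 1080.0 i$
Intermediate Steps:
$E = 2$ ($E = -2 + \left(6 - 2\right) = -2 + 4 = 2$)
$r{\left(w,p \right)} = - w$ ($r{\left(w,p \right)} = w \left(-1\right) = - w$)
$J{\left(A \right)} = \sqrt{-5 + A}$
$V{\left(W \right)} = 2 i$ ($V{\left(W \right)} = \sqrt{-5 + 1} = \sqrt{-4} = 2 i$)
$r{\left(6,10 \right)} V{\left(E \right)} 90 = \left(-1\right) 6 \cdot 2 i 90 = - 6 \cdot 2 i 90 = - 12 i 90 = - 1080 i$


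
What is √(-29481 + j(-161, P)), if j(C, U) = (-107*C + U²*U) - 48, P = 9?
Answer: I*√11573 ≈ 107.58*I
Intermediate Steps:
j(C, U) = -48 + U³ - 107*C (j(C, U) = (-107*C + U³) - 48 = (U³ - 107*C) - 48 = -48 + U³ - 107*C)
√(-29481 + j(-161, P)) = √(-29481 + (-48 + 9³ - 107*(-161))) = √(-29481 + (-48 + 729 + 17227)) = √(-29481 + 17908) = √(-11573) = I*√11573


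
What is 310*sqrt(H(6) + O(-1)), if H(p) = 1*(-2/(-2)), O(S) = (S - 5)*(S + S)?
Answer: 310*sqrt(13) ≈ 1117.7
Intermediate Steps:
O(S) = 2*S*(-5 + S) (O(S) = (-5 + S)*(2*S) = 2*S*(-5 + S))
H(p) = 1 (H(p) = 1*(-2*(-1/2)) = 1*1 = 1)
310*sqrt(H(6) + O(-1)) = 310*sqrt(1 + 2*(-1)*(-5 - 1)) = 310*sqrt(1 + 2*(-1)*(-6)) = 310*sqrt(1 + 12) = 310*sqrt(13)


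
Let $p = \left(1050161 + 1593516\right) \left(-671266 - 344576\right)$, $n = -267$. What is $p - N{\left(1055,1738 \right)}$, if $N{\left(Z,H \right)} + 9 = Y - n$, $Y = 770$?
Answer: $-2685558132062$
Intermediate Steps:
$N{\left(Z,H \right)} = 1028$ ($N{\left(Z,H \right)} = -9 + \left(770 - -267\right) = -9 + \left(770 + 267\right) = -9 + 1037 = 1028$)
$p = -2685558131034$ ($p = 2643677 \left(-671266 - 344576\right) = 2643677 \left(-1015842\right) = -2685558131034$)
$p - N{\left(1055,1738 \right)} = -2685558131034 - 1028 = -2685558132062$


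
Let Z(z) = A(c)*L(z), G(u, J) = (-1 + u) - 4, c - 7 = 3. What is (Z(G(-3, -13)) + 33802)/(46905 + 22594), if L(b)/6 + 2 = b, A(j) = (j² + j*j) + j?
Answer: 21202/69499 ≈ 0.30507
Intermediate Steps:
c = 10 (c = 7 + 3 = 10)
A(j) = j + 2*j² (A(j) = (j² + j²) + j = 2*j² + j = j + 2*j²)
G(u, J) = -5 + u
L(b) = -12 + 6*b
Z(z) = -2520 + 1260*z (Z(z) = (10*(1 + 2*10))*(-12 + 6*z) = (10*(1 + 20))*(-12 + 6*z) = (10*21)*(-12 + 6*z) = 210*(-12 + 6*z) = -2520 + 1260*z)
(Z(G(-3, -13)) + 33802)/(46905 + 22594) = ((-2520 + 1260*(-5 - 3)) + 33802)/(46905 + 22594) = ((-2520 + 1260*(-8)) + 33802)/69499 = ((-2520 - 10080) + 33802)*(1/69499) = (-12600 + 33802)*(1/69499) = 21202*(1/69499) = 21202/69499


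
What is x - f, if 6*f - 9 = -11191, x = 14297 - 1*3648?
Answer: 37538/3 ≈ 12513.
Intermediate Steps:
x = 10649 (x = 14297 - 3648 = 10649)
f = -5591/3 (f = 3/2 + (⅙)*(-11191) = 3/2 - 11191/6 = -5591/3 ≈ -1863.7)
x - f = 10649 - 1*(-5591/3) = 10649 + 5591/3 = 37538/3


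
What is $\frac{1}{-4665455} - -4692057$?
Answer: $\frac{21890580790934}{4665455} \approx 4.6921 \cdot 10^{6}$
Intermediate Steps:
$\frac{1}{-4665455} - -4692057 = - \frac{1}{4665455} + 4692057 = \frac{21890580790934}{4665455}$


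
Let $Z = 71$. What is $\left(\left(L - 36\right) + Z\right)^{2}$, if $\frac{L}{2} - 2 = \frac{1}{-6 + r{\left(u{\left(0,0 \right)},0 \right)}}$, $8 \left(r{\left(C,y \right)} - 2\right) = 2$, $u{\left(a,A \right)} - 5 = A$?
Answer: $\frac{332929}{225} \approx 1479.7$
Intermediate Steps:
$u{\left(a,A \right)} = 5 + A$
$r{\left(C,y \right)} = \frac{9}{4}$ ($r{\left(C,y \right)} = 2 + \frac{1}{8} \cdot 2 = 2 + \frac{1}{4} = \frac{9}{4}$)
$L = \frac{52}{15}$ ($L = 4 + \frac{2}{-6 + \frac{9}{4}} = 4 + \frac{2}{- \frac{15}{4}} = 4 + 2 \left(- \frac{4}{15}\right) = 4 - \frac{8}{15} = \frac{52}{15} \approx 3.4667$)
$\left(\left(L - 36\right) + Z\right)^{2} = \left(\left(\frac{52}{15} - 36\right) + 71\right)^{2} = \left(- \frac{488}{15} + 71\right)^{2} = \left(\frac{577}{15}\right)^{2} = \frac{332929}{225}$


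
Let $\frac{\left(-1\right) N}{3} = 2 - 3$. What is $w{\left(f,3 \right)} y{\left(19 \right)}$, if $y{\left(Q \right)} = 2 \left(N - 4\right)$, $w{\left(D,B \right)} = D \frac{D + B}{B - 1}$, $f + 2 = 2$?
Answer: $0$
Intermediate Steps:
$f = 0$ ($f = -2 + 2 = 0$)
$N = 3$ ($N = - 3 \left(2 - 3\right) = \left(-3\right) \left(-1\right) = 3$)
$w{\left(D,B \right)} = \frac{D \left(B + D\right)}{-1 + B}$ ($w{\left(D,B \right)} = D \frac{B + D}{-1 + B} = \frac{D \left(B + D\right)}{-1 + B}$)
$y{\left(Q \right)} = -2$ ($y{\left(Q \right)} = 2 \left(3 - 4\right) = 2 \left(-1\right) = -2$)
$w{\left(f,3 \right)} y{\left(19 \right)} = \frac{0 \left(3 + 0\right)}{-1 + 3} \left(-2\right) = 0 \cdot \frac{1}{2} \cdot 3 \left(-2\right) = 0 \left(-2\right) = 0$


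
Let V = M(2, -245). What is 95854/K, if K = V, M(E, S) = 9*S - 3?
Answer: -47927/1104 ≈ -43.412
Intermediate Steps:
M(E, S) = -3 + 9*S
V = -2208 (V = -3 + 9*(-245) = -3 - 2205 = -2208)
K = -2208
95854/K = 95854/(-2208) = 95854*(-1/2208) = -47927/1104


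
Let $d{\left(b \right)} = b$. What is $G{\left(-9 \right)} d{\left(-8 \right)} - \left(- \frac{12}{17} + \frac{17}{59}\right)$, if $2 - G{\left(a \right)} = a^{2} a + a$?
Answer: $- \frac{5937341}{1003} \approx -5919.6$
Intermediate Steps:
$G{\left(a \right)} = 2 - a - a^{3}$ ($G{\left(a \right)} = 2 - \left(a^{2} a + a\right) = 2 - \left(a^{3} + a\right) = 2 - \left(a + a^{3}\right) = 2 - a - a^{3}$)
$G{\left(-9 \right)} d{\left(-8 \right)} - \left(- \frac{12}{17} + \frac{17}{59}\right) = \left(2 - -9 - \left(-9\right)^{3}\right) \left(-8\right) - \left(- \frac{12}{17} + \frac{17}{59}\right) = \left(2 + 9 - -729\right) \left(-8\right) - - \frac{419}{1003} = \left(2 + 9 + 729\right) \left(-8\right) + \left(- \frac{17}{59} + \frac{12}{17}\right) = 740 \left(-8\right) + \frac{419}{1003} = -5920 + \frac{419}{1003} = - \frac{5937341}{1003}$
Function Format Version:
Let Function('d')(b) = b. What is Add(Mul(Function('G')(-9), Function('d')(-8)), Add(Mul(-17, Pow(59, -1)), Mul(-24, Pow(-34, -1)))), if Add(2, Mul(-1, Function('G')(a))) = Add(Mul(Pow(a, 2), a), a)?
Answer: Rational(-5937341, 1003) ≈ -5919.6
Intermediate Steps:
Function('G')(a) = Add(2, Mul(-1, a), Mul(-1, Pow(a, 3))) (Function('G')(a) = Add(2, Mul(-1, Add(Mul(Pow(a, 2), a), a))) = Add(2, Mul(-1, Add(Pow(a, 3), a))) = Add(2, Mul(-1, Add(a, Pow(a, 3)))) = Add(2, Add(Mul(-1, a), Mul(-1, Pow(a, 3)))) = Add(2, Mul(-1, a), Mul(-1, Pow(a, 3))))
Add(Mul(Function('G')(-9), Function('d')(-8)), Add(Mul(-17, Pow(59, -1)), Mul(-24, Pow(-34, -1)))) = Add(Mul(Add(2, Mul(-1, -9), Mul(-1, Pow(-9, 3))), -8), Add(Mul(-17, Pow(59, -1)), Mul(-24, Pow(-34, -1)))) = Add(Mul(Add(2, 9, Mul(-1, -729)), -8), Add(Mul(-17, Rational(1, 59)), Mul(-24, Rational(-1, 34)))) = Add(Mul(Add(2, 9, 729), -8), Add(Rational(-17, 59), Rational(12, 17))) = Add(Mul(740, -8), Rational(419, 1003)) = Add(-5920, Rational(419, 1003)) = Rational(-5937341, 1003)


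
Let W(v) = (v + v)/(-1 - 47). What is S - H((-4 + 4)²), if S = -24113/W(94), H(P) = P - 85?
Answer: 293351/47 ≈ 6241.5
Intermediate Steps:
H(P) = -85 + P
W(v) = -v/24 (W(v) = (2*v)/(-48) = (2*v)*(-1/48) = -v/24)
S = 289356/47 (S = -24113/((-1/24*94)) = -24113/(-47/12) = -24113*(-12/47) = 289356/47 ≈ 6156.5)
S - H((-4 + 4)²) = 289356/47 - (-85 + (-4 + 4)²) = 289356/47 - (-85 + 0²) = 289356/47 - (-85 + 0) = 289356/47 - 1*(-85) = 289356/47 + 85 = 293351/47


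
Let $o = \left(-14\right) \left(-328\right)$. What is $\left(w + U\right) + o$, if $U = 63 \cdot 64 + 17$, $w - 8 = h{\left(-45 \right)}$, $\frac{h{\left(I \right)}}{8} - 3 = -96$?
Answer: $7905$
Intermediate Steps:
$h{\left(I \right)} = -744$ ($h{\left(I \right)} = 24 + 8 \left(-96\right) = 24 - 768 = -744$)
$o = 4592$
$w = -736$ ($w = 8 - 744 = -736$)
$U = 4049$ ($U = 4032 + 17 = 4049$)
$\left(w + U\right) + o = \left(-736 + 4049\right) + 4592 = 3313 + 4592 = 7905$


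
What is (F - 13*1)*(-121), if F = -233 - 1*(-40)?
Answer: 24926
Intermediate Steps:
F = -193 (F = -233 + 40 = -193)
(F - 13*1)*(-121) = (-193 - 13*1)*(-121) = (-193 - 13)*(-121) = -206*(-121) = 24926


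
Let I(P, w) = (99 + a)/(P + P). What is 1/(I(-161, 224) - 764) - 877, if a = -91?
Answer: -107878177/123008 ≈ -877.00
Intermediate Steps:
I(P, w) = 4/P (I(P, w) = (99 - 91)/(P + P) = 8/((2*P)) = 8*(1/(2*P)) = 4/P)
1/(I(-161, 224) - 764) - 877 = 1/(4/(-161) - 764) - 877 = 1/(4*(-1/161) - 764) - 877 = 1/(-4/161 - 764) - 877 = 1/(-123008/161) - 877 = -161/123008 - 877 = -107878177/123008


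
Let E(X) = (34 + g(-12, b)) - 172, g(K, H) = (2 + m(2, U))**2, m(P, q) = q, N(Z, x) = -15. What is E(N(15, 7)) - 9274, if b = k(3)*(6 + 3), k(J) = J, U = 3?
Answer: -9387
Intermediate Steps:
b = 27 (b = 3*(6 + 3) = 3*9 = 27)
g(K, H) = 25 (g(K, H) = (2 + 3)**2 = 5**2 = 25)
E(X) = -113 (E(X) = (34 + 25) - 172 = 59 - 172 = -113)
E(N(15, 7)) - 9274 = -113 - 9274 = -9387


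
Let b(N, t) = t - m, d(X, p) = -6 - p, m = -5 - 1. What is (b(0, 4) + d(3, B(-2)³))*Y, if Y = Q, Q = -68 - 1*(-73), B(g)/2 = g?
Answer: 340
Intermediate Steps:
B(g) = 2*g
Q = 5 (Q = -68 + 73 = 5)
m = -6
b(N, t) = 6 + t (b(N, t) = t - 1*(-6) = t + 6 = 6 + t)
Y = 5
(b(0, 4) + d(3, B(-2)³))*Y = ((6 + 4) + (-6 - (2*(-2))³))*5 = (10 + (-6 - 1*(-4)³))*5 = (10 + (-6 - 1*(-64)))*5 = (10 + (-6 + 64))*5 = (10 + 58)*5 = 68*5 = 340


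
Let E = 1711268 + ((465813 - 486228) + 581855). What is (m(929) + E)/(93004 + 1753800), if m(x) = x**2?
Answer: 3135749/1846804 ≈ 1.6979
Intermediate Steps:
E = 2272708 (E = 1711268 + (-20415 + 581855) = 1711268 + 561440 = 2272708)
(m(929) + E)/(93004 + 1753800) = (929**2 + 2272708)/(93004 + 1753800) = (863041 + 2272708)/1846804 = 3135749*(1/1846804) = 3135749/1846804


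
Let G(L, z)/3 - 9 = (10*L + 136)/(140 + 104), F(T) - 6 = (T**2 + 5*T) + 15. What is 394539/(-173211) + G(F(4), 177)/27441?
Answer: -146676051755/64430681358 ≈ -2.2765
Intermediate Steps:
F(T) = 21 + T**2 + 5*T (F(T) = 6 + ((T**2 + 5*T) + 15) = 6 + (15 + T**2 + 5*T) = 21 + T**2 + 5*T)
G(L, z) = 1749/61 + 15*L/122 (G(L, z) = 27 + 3*((10*L + 136)/(140 + 104)) = 27 + 3*((136 + 10*L)/244) = 27 + 3*((136 + 10*L)*(1/244)) = 27 + 3*(34/61 + 5*L/122) = 27 + (102/61 + 15*L/122) = 1749/61 + 15*L/122)
394539/(-173211) + G(F(4), 177)/27441 = 394539/(-173211) + (1749/61 + 15*(21 + 4**2 + 5*4)/122)/27441 = 394539*(-1/173211) + (1749/61 + 15*(21 + 16 + 20)/122)*(1/27441) = -131513/57737 + (1749/61 + (15/122)*57)*(1/27441) = -131513/57737 + (1749/61 + 855/122)*(1/27441) = -131513/57737 + (4353/122)*(1/27441) = -131513/57737 + 1451/1115934 = -146676051755/64430681358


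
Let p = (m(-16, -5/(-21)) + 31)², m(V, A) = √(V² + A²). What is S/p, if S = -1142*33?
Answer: -16619526/(651 + √112921)² ≈ -17.059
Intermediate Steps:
S = -37686
m(V, A) = √(A² + V²)
p = (31 + √112921/21)² (p = (√((-5/(-21))² + (-16)²) + 31)² = (√((-5*(-1/21))² + 256) + 31)² = (√((5/21)² + 256) + 31)² = (√(25/441 + 256) + 31)² = (√(112921/441) + 31)² = (√112921/21 + 31)² = (31 + √112921/21)² ≈ 2209.2)
S/p = -37686*441/(651 + √112921)² = -16619526/(651 + √112921)²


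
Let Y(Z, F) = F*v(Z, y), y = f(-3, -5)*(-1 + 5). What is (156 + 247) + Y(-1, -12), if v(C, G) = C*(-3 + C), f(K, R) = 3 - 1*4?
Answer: 355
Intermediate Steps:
f(K, R) = -1 (f(K, R) = 3 - 4 = -1)
y = -4 (y = -(-1 + 5) = -1*4 = -4)
Y(Z, F) = F*Z*(-3 + Z) (Y(Z, F) = F*(Z*(-3 + Z)) = F*Z*(-3 + Z))
(156 + 247) + Y(-1, -12) = (156 + 247) - 12*(-1)*(-3 - 1) = 403 - 12*(-1)*(-4) = 403 - 48 = 355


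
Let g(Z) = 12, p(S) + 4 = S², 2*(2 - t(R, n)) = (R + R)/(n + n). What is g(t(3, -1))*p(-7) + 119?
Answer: 659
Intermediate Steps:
t(R, n) = 2 - R/(2*n) (t(R, n) = 2 - (R + R)/(2*(n + n)) = 2 - 2*R/(2*(2*n)) = 2 - 2*R*1/(2*n)/2 = 2 - R/(2*n))
p(S) = -4 + S²
g(t(3, -1))*p(-7) + 119 = 12*(-4 + (-7)²) + 119 = 12*(-4 + 49) + 119 = 12*45 + 119 = 540 + 119 = 659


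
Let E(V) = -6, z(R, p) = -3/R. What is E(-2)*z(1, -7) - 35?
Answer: -17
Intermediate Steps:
E(-2)*z(1, -7) - 35 = -(-18)/1 - 35 = -(-18) - 35 = -6*(-3) - 35 = 18 - 35 = -17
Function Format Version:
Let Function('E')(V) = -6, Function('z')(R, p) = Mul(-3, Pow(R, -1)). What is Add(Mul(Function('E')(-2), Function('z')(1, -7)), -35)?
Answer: -17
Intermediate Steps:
Add(Mul(Function('E')(-2), Function('z')(1, -7)), -35) = Add(Mul(-6, Mul(-3, Pow(1, -1))), -35) = Add(Mul(-6, Mul(-3, 1)), -35) = Add(Mul(-6, -3), -35) = Add(18, -35) = -17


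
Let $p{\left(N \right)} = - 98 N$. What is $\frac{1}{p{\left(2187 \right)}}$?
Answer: $- \frac{1}{214326} \approx -4.6658 \cdot 10^{-6}$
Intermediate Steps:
$\frac{1}{p{\left(2187 \right)}} = \frac{1}{\left(-98\right) 2187} = \frac{1}{-214326} = - \frac{1}{214326}$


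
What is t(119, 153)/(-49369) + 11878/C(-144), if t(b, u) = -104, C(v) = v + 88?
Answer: -293199579/1382332 ≈ -212.10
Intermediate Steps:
C(v) = 88 + v
t(119, 153)/(-49369) + 11878/C(-144) = -104/(-49369) + 11878/(88 - 144) = -104*(-1/49369) + 11878/(-56) = 104/49369 + 11878*(-1/56) = 104/49369 - 5939/28 = -293199579/1382332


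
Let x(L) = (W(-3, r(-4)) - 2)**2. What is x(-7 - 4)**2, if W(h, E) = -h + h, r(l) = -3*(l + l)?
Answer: 16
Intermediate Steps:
r(l) = -6*l
W(h, E) = 0
x(L) = 4 (x(L) = (0 - 2)**2 = (-2)**2 = 4)
x(-7 - 4)**2 = 4**2 = 16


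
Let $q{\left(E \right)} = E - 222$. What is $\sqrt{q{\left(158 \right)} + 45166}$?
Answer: $\sqrt{45102} \approx 212.37$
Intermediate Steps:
$q{\left(E \right)} = -222 + E$
$\sqrt{q{\left(158 \right)} + 45166} = \sqrt{\left(-222 + 158\right) + 45166} = \sqrt{-64 + 45166} = \sqrt{45102}$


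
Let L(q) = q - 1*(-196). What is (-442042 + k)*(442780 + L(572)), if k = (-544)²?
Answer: -64805024088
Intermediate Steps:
k = 295936
L(q) = 196 + q (L(q) = q + 196 = 196 + q)
(-442042 + k)*(442780 + L(572)) = (-442042 + 295936)*(442780 + (196 + 572)) = -146106*(442780 + 768) = -146106*443548 = -64805024088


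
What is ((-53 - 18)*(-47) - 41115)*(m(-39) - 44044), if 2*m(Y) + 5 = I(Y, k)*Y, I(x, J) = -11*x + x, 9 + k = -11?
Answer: 1951290367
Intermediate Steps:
k = -20 (k = -9 - 11 = -20)
I(x, J) = -10*x
m(Y) = -5/2 - 5*Y**2 (m(Y) = -5/2 + ((-10*Y)*Y)/2 = -5/2 + (-10*Y**2)/2 = -5/2 - 5*Y**2)
((-53 - 18)*(-47) - 41115)*(m(-39) - 44044) = ((-53 - 18)*(-47) - 41115)*((-5/2 - 5*(-39)**2) - 44044) = (-71*(-47) - 41115)*((-5/2 - 5*1521) - 44044) = (3337 - 41115)*((-5/2 - 7605) - 44044) = -37778*(-15215/2 - 44044) = -37778*(-103303/2) = 1951290367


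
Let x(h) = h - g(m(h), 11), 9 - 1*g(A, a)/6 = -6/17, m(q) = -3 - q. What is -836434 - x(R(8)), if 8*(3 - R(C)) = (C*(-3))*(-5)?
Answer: -14218220/17 ≈ -8.3637e+5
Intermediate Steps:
R(C) = 3 - 15*C/8 (R(C) = 3 - C*(-3)*(-5)/8 = 3 - (-3*C)*(-5)/8 = 3 - 15*C/8)
g(A, a) = 954/17 (g(A, a) = 54 - (-36)/17 = 54 - 6*(-6/17) = 54 + 36/17 = 954/17)
x(h) = -954/17 + h (x(h) = h - 1*954/17 = h - 954/17 = -954/17 + h)
-836434 - x(R(8)) = -836434 - (-954/17 + (3 - 15/8*8)) = -836434 - (-954/17 + (3 - 15)) = -836434 - (-954/17 - 12) = -836434 - 1*(-1158/17) = -836434 + 1158/17 = -14218220/17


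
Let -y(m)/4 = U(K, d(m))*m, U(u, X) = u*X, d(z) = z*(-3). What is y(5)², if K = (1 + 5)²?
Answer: 116640000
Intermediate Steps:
K = 36 (K = 6² = 36)
d(z) = -3*z
U(u, X) = X*u
y(m) = 432*m² (y(m) = -4*-3*m*36*m = -4*(-108*m)*m = -(-432)*m² = 432*m²)
y(5)² = (432*5²)² = (432*25)² = 10800² = 116640000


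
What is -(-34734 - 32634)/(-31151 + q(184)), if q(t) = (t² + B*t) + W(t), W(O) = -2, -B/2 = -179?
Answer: 67368/68575 ≈ 0.98240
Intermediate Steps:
B = 358 (B = -2*(-179) = 358)
q(t) = -2 + t² + 358*t (q(t) = (t² + 358*t) - 2 = -2 + t² + 358*t)
-(-34734 - 32634)/(-31151 + q(184)) = -(-34734 - 32634)/(-31151 + (-2 + 184² + 358*184)) = -(-67368)/(-31151 + (-2 + 33856 + 65872)) = -(-67368)/(-31151 + 99726) = -(-67368)/68575 = -1*(-67368/68575) = 67368/68575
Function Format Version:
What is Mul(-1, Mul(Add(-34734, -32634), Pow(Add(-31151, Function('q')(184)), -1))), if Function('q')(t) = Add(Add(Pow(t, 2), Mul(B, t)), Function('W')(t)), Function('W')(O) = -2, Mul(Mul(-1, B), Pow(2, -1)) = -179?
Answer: Rational(67368, 68575) ≈ 0.98240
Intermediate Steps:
B = 358 (B = Mul(-2, -179) = 358)
Function('q')(t) = Add(-2, Pow(t, 2), Mul(358, t)) (Function('q')(t) = Add(Add(Pow(t, 2), Mul(358, t)), -2) = Add(-2, Pow(t, 2), Mul(358, t)))
Mul(-1, Mul(Add(-34734, -32634), Pow(Add(-31151, Function('q')(184)), -1))) = Mul(-1, Mul(Add(-34734, -32634), Pow(Add(-31151, Add(-2, Pow(184, 2), Mul(358, 184))), -1))) = Mul(-1, Mul(-67368, Pow(Add(-31151, Add(-2, 33856, 65872)), -1))) = Mul(-1, Mul(-67368, Pow(Add(-31151, 99726), -1))) = Mul(-1, Mul(-67368, Pow(68575, -1))) = Mul(-1, Mul(-67368, Rational(1, 68575))) = Mul(-1, Rational(-67368, 68575)) = Rational(67368, 68575)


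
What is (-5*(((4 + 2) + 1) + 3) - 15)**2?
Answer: 4225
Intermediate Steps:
(-5*(((4 + 2) + 1) + 3) - 15)**2 = (-5*((6 + 1) + 3) - 15)**2 = (-5*(7 + 3) - 15)**2 = (-5*10 - 15)**2 = (-50 - 15)**2 = (-65)**2 = 4225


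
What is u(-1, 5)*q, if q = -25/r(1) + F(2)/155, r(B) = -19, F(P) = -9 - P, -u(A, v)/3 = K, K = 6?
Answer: -65988/2945 ≈ -22.407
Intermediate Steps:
u(A, v) = -18 (u(A, v) = -3*6 = -18)
q = 3666/2945 (q = -25/(-19) + (-9 - 1*2)/155 = -25*(-1/19) + (-9 - 2)*(1/155) = 25/19 - 11*1/155 = 25/19 - 11/155 = 3666/2945 ≈ 1.2448)
u(-1, 5)*q = -18*3666/2945 = -65988/2945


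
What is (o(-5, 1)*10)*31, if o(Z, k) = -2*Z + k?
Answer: 3410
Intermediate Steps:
o(Z, k) = k - 2*Z
(o(-5, 1)*10)*31 = ((1 - 2*(-5))*10)*31 = ((1 + 10)*10)*31 = (11*10)*31 = 110*31 = 3410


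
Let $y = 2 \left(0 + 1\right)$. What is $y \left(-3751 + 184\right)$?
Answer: $-7134$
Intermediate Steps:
$y = 2$ ($y = 2 \cdot 1 = 2$)
$y \left(-3751 + 184\right) = 2 \left(-3751 + 184\right) = 2 \left(-3567\right) = -7134$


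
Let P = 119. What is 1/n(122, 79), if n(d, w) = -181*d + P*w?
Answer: -1/12681 ≈ -7.8858e-5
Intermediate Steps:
n(d, w) = -181*d + 119*w
1/n(122, 79) = 1/(-181*122 + 119*79) = 1/(-22082 + 9401) = 1/(-12681) = -1/12681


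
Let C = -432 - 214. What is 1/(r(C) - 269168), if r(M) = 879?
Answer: -1/268289 ≈ -3.7273e-6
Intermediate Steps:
C = -646
1/(r(C) - 269168) = 1/(879 - 269168) = 1/(-268289) = -1/268289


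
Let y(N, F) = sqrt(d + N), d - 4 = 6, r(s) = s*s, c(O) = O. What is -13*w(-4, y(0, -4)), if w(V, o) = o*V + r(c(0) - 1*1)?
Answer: -13 + 52*sqrt(10) ≈ 151.44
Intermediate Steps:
r(s) = s**2
d = 10 (d = 4 + 6 = 10)
y(N, F) = sqrt(10 + N)
w(V, o) = 1 + V*o (w(V, o) = o*V + (0 - 1*1)**2 = V*o + (0 - 1)**2 = V*o + (-1)**2 = V*o + 1 = 1 + V*o)
-13*w(-4, y(0, -4)) = -13*(1 - 4*sqrt(10 + 0)) = -13*(1 - 4*sqrt(10)) = -13 + 52*sqrt(10)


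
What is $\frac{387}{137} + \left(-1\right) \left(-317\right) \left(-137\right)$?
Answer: $- \frac{5949386}{137} \approx -43426.0$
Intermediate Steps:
$\frac{387}{137} + \left(-1\right) \left(-317\right) \left(-137\right) = 387 \cdot \frac{1}{137} + 317 \left(-137\right) = \frac{387}{137} - 43429 = - \frac{5949386}{137}$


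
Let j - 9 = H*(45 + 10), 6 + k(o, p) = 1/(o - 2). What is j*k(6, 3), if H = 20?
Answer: -25507/4 ≈ -6376.8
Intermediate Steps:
k(o, p) = -6 + 1/(-2 + o) (k(o, p) = -6 + 1/(o - 2) = -6 + 1/(-2 + o))
j = 1109 (j = 9 + 20*(45 + 10) = 9 + 20*55 = 9 + 1100 = 1109)
j*k(6, 3) = 1109*((13 - 6*6)/(-2 + 6)) = 1109*((13 - 36)/4) = 1109*((¼)*(-23)) = 1109*(-23/4) = -25507/4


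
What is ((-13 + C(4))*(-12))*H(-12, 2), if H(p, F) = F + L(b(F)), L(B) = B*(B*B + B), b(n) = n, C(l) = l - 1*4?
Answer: 2184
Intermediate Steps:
C(l) = -4 + l (C(l) = l - 4 = -4 + l)
L(B) = B*(B + B**2) (L(B) = B*(B**2 + B) = B*(B + B**2))
H(p, F) = F + F**2*(1 + F)
((-13 + C(4))*(-12))*H(-12, 2) = ((-13 + (-4 + 4))*(-12))*(2*(1 + 2*(1 + 2))) = ((-13 + 0)*(-12))*(2*(1 + 2*3)) = (-13*(-12))*(2*(1 + 6)) = 156*(2*7) = 156*14 = 2184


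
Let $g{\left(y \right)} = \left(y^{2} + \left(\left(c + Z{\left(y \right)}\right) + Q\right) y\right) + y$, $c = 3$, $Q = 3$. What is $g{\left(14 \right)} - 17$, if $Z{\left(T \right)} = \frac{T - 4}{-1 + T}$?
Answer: $\frac{3741}{13} \approx 287.77$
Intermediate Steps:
$Z{\left(T \right)} = \frac{-4 + T}{-1 + T}$
$g{\left(y \right)} = y + y^{2} + y \left(6 + \frac{-4 + y}{-1 + y}\right)$ ($g{\left(y \right)} = \left(y^{2} + \left(\left(3 + \frac{-4 + y}{-1 + y}\right) + 3\right) y\right) + y = \left(y^{2} + \left(6 + \frac{-4 + y}{-1 + y}\right) y\right) + y = \left(y^{2} + y \left(6 + \frac{-4 + y}{-1 + y}\right)\right) + y = y + y^{2} + y \left(6 + \frac{-4 + y}{-1 + y}\right)$)
$g{\left(14 \right)} - 17 = \frac{14 \left(-11 + 14^{2} + 7 \cdot 14\right)}{-1 + 14} - 17 = \frac{14 \left(-11 + 196 + 98\right)}{13} - 17 = 14 \cdot \frac{1}{13} \cdot 283 - 17 = \frac{3962}{13} - 17 = \frac{3741}{13}$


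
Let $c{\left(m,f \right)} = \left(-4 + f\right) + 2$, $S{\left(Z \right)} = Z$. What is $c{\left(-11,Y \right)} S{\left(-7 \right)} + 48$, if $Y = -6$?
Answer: $104$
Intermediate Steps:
$c{\left(m,f \right)} = -2 + f$
$c{\left(-11,Y \right)} S{\left(-7 \right)} + 48 = \left(-2 - 6\right) \left(-7\right) + 48 = \left(-8\right) \left(-7\right) + 48 = 56 + 48 = 104$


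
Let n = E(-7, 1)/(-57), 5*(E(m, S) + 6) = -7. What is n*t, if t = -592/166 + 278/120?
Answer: -230251/1419300 ≈ -0.16223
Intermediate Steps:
t = -6223/4980 (t = -592*1/166 + 278*(1/120) = -296/83 + 139/60 = -6223/4980 ≈ -1.2496)
E(m, S) = -37/5 (E(m, S) = -6 + (1/5)*(-7) = -6 - 7/5 = -37/5)
n = 37/285 (n = -37/5/(-57) = -37/5*(-1/57) = 37/285 ≈ 0.12982)
n*t = (37/285)*(-6223/4980) = -230251/1419300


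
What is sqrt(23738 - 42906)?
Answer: 4*I*sqrt(1198) ≈ 138.45*I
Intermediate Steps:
sqrt(23738 - 42906) = sqrt(-19168) = 4*I*sqrt(1198)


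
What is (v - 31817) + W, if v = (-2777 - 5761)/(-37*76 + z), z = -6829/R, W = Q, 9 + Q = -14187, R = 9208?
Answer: -1191645428521/25899725 ≈ -46010.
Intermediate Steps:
Q = -14196 (Q = -9 - 14187 = -14196)
W = -14196
z = -6829/9208 ≈ -0.74164
v = 78617904/25899725 (v = (-2777 - 5761)/(-37*76 - 6829/9208) = -8538/(-2812 - 6829/9208) = -8538/(-25899725/9208) = -8538*(-9208/25899725) = 78617904/25899725 ≈ 3.0355)
(v - 31817) + W = (78617904/25899725 - 31817) - 14196 = -823972932421/25899725 - 14196 = -1191645428521/25899725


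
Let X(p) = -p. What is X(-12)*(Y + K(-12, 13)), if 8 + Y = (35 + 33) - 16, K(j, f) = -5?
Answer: 468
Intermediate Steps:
Y = 44 (Y = -8 + ((35 + 33) - 16) = -8 + (68 - 16) = -8 + 52 = 44)
X(-12)*(Y + K(-12, 13)) = (-1*(-12))*(44 - 5) = 12*39 = 468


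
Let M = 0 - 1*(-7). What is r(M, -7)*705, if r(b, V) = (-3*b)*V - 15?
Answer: 93060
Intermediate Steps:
M = 7 (M = 0 + 7 = 7)
r(b, V) = -15 - 3*V*b (r(b, V) = -3*V*b - 15 = -15 - 3*V*b)
r(M, -7)*705 = (-15 - 3*(-7)*7)*705 = (-15 + 147)*705 = 132*705 = 93060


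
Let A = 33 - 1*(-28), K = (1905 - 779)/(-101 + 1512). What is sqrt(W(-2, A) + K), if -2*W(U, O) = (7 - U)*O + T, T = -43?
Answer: I*sqrt(502114227)/1411 ≈ 15.881*I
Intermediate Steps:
K = 1126/1411 ≈ 0.79802
A = 61 (A = 33 + 28 = 61)
W(U, O) = 43/2 - O*(7 - U)/2 (W(U, O) = -((7 - U)*O - 43)/2 = -(O*(7 - U) - 43)/2 = -(-43 + O*(7 - U))/2 = 43/2 - O*(7 - U)/2)
sqrt(W(-2, A) + K) = sqrt((43/2 - 7/2*61 + (1/2)*61*(-2)) + 1126/1411) = sqrt((43/2 - 427/2 - 61) + 1126/1411) = sqrt(-253 + 1126/1411) = sqrt(-355857/1411) = I*sqrt(502114227)/1411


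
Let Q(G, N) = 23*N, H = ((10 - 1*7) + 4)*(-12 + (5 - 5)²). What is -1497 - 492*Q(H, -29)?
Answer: 326667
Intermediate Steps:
H = -84 (H = ((10 - 7) + 4)*(-12 + 0²) = (3 + 4)*(-12 + 0) = 7*(-12) = -84)
-1497 - 492*Q(H, -29) = -1497 - 11316*(-29) = -1497 - 492*(-667) = -1497 + 328164 = 326667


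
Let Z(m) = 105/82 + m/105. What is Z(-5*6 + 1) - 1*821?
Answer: -7060163/8610 ≈ -820.00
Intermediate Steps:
Z(m) = 105/82 + m/105 (Z(m) = 105*(1/82) + m*(1/105) = 105/82 + m/105)
Z(-5*6 + 1) - 1*821 = (105/82 + (-5*6 + 1)/105) - 1*821 = (105/82 + (-30 + 1)/105) - 821 = (105/82 + (1/105)*(-29)) - 821 = (105/82 - 29/105) - 821 = 8647/8610 - 821 = -7060163/8610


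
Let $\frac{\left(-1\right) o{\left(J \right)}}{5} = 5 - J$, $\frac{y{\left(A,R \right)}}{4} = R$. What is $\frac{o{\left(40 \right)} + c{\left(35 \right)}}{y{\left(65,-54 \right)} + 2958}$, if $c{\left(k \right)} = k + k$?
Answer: $\frac{245}{2742} \approx 0.089351$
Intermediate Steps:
$y{\left(A,R \right)} = 4 R$
$c{\left(k \right)} = 2 k$
$o{\left(J \right)} = -25 + 5 J$ ($o{\left(J \right)} = - 5 \left(5 - J\right) = -25 + 5 J$)
$\frac{o{\left(40 \right)} + c{\left(35 \right)}}{y{\left(65,-54 \right)} + 2958} = \frac{\left(-25 + 5 \cdot 40\right) + 2 \cdot 35}{4 \left(-54\right) + 2958} = \frac{\left(-25 + 200\right) + 70}{-216 + 2958} = \frac{175 + 70}{2742} = 245 \cdot \frac{1}{2742} = \frac{245}{2742}$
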